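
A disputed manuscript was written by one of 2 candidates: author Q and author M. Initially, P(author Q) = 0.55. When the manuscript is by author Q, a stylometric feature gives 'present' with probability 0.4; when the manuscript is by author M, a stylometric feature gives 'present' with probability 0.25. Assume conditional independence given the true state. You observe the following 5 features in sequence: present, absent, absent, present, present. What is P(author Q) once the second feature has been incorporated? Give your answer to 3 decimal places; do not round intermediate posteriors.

Apply Bayes' rule sequentially, carrying P(author Q) forward.
After 'present': P(author Q) = 0.4·0.5500 / (0.4·0.5500 + 0.25·0.4500) ≈ 0.6617
After 'absent': P(author Q) = 0.6·0.6617 / (0.6·0.6617 + 0.75·0.3383) ≈ 0.6101

0.610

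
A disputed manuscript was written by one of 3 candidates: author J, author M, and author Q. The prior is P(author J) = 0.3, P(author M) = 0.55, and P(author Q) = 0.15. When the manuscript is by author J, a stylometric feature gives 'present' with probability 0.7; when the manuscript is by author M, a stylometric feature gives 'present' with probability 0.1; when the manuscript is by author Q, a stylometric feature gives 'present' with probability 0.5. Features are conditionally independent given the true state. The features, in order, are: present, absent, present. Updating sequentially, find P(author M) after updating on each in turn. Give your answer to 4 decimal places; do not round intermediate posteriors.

0.0730

After 'present': normaliser = 0.7·0.3000 + 0.1·0.5500 + 0.5·0.1500; P(author J) ≈ 0.6176, P(author M) ≈ 0.1618, P(author Q) ≈ 0.2206
After 'absent': normaliser = 0.3·0.6176 + 0.9·0.1618 + 0.5·0.2206; P(author J) ≈ 0.4200, P(author M) ≈ 0.3300, P(author Q) ≈ 0.2500
After 'present': normaliser = 0.7·0.4200 + 0.1·0.3300 + 0.5·0.2500; P(author J) ≈ 0.6504, P(author M) ≈ 0.0730, P(author Q) ≈ 0.2765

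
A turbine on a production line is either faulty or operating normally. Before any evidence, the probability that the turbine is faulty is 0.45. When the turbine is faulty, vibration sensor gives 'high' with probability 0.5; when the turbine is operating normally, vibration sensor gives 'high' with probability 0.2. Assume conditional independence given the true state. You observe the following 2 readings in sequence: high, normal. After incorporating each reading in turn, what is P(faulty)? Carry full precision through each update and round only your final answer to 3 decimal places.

0.561

After 'high': P(faulty) = 0.5·0.4500 / (0.5·0.4500 + 0.2·0.5500) ≈ 0.6716
After 'normal': P(faulty) = 0.5·0.6716 / (0.5·0.6716 + 0.8·0.3284) ≈ 0.5611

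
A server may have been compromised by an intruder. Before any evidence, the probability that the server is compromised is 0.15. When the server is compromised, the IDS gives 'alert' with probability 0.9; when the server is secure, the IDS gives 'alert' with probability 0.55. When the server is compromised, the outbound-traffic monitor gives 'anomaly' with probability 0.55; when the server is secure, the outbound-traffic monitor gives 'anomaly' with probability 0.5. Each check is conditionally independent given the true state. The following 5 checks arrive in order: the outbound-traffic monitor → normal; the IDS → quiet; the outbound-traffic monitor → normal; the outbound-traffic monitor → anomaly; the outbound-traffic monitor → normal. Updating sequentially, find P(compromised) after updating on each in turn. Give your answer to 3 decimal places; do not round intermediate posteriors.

0.030

After the outbound-traffic monitor='normal': P(compromised) = 0.45·0.1500 / (0.45·0.1500 + 0.5·0.8500) ≈ 0.1371
After the IDS='quiet': P(compromised) = 0.1·0.1371 / (0.1·0.1371 + 0.45·0.8629) ≈ 0.0341
After the outbound-traffic monitor='normal': P(compromised) = 0.45·0.0341 / (0.45·0.0341 + 0.5·0.9659) ≈ 0.0308
After the outbound-traffic monitor='anomaly': P(compromised) = 0.55·0.0308 / (0.55·0.0308 + 0.5·0.9692) ≈ 0.0338
After the outbound-traffic monitor='normal': P(compromised) = 0.45·0.0338 / (0.45·0.0338 + 0.5·0.9662) ≈ 0.0305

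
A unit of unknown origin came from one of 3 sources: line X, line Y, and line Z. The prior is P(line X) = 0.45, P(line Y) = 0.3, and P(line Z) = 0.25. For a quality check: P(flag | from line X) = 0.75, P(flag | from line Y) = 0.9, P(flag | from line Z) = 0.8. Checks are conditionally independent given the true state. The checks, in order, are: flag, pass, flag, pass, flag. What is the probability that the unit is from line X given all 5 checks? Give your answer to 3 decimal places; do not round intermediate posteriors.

0.619

After 'flag': normaliser = 0.75·0.4500 + 0.9·0.3000 + 0.8·0.2500; P(line X) ≈ 0.4180, P(line Y) ≈ 0.3344, P(line Z) ≈ 0.2477
After 'pass': normaliser = 0.25·0.4180 + 0.1·0.3344 + 0.2·0.2477; P(line X) ≈ 0.5574, P(line Y) ≈ 0.1784, P(line Z) ≈ 0.2642
After 'flag': normaliser = 0.75·0.5574 + 0.9·0.1784 + 0.8·0.2642; P(line X) ≈ 0.5292, P(line Y) ≈ 0.2032, P(line Z) ≈ 0.2676
After 'pass': normaliser = 0.25·0.5292 + 0.1·0.2032 + 0.2·0.2676; P(line X) ≈ 0.6418, P(line Y) ≈ 0.0986, P(line Z) ≈ 0.2596
After 'flag': normaliser = 0.75·0.6418 + 0.9·0.0986 + 0.8·0.2596; P(line X) ≈ 0.6189, P(line Y) ≈ 0.1141, P(line Z) ≈ 0.2671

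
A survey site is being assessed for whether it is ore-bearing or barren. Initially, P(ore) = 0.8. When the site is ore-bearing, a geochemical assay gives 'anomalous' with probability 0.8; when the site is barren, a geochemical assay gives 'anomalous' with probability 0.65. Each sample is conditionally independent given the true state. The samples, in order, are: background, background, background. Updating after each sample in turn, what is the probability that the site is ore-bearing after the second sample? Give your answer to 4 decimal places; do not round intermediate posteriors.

After 'background': P(ore) = 0.2·0.8000 / (0.2·0.8000 + 0.35·0.2000) ≈ 0.6957
After 'background': P(ore) = 0.2·0.6957 / (0.2·0.6957 + 0.35·0.3043) ≈ 0.5664

0.5664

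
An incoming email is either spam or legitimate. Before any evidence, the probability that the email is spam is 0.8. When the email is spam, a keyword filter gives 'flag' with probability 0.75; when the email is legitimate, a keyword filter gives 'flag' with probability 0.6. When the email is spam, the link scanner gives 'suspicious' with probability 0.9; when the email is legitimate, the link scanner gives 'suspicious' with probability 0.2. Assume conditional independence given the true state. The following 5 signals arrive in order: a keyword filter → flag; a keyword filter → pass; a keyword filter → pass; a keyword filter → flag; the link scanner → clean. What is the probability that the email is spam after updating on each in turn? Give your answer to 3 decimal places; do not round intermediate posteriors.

0.234

After a keyword filter='flag': P(spam) = 0.75·0.8000 / (0.75·0.8000 + 0.6·0.2000) ≈ 0.8333
After a keyword filter='pass': P(spam) = 0.25·0.8333 / (0.25·0.8333 + 0.4·0.1667) ≈ 0.7576
After a keyword filter='pass': P(spam) = 0.25·0.7576 / (0.25·0.7576 + 0.4·0.2424) ≈ 0.6614
After a keyword filter='flag': P(spam) = 0.75·0.6614 / (0.75·0.6614 + 0.6·0.3386) ≈ 0.7094
After the link scanner='clean': P(spam) = 0.1·0.7094 / (0.1·0.7094 + 0.8·0.2906) ≈ 0.2338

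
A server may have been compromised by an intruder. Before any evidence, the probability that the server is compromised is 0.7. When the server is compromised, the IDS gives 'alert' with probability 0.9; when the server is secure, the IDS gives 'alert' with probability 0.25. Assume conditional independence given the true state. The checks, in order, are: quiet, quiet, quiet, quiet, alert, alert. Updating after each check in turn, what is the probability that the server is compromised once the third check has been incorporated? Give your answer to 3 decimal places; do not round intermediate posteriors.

Each posterior becomes the prior for the next update.
After 'quiet': P(compromised) = 0.1·0.7000 / (0.1·0.7000 + 0.75·0.3000) ≈ 0.2373
After 'quiet': P(compromised) = 0.1·0.2373 / (0.1·0.2373 + 0.75·0.7627) ≈ 0.0398
After 'quiet': P(compromised) = 0.1·0.0398 / (0.1·0.0398 + 0.75·0.9602) ≈ 0.0055

0.006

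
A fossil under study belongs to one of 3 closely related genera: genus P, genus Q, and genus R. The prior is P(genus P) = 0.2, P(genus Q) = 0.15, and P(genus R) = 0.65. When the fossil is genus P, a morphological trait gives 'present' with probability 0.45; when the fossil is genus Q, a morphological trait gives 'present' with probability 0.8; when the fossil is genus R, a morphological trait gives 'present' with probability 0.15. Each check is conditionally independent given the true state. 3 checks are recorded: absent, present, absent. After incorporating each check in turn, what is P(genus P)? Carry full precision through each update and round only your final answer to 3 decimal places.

0.266

After 'absent': normaliser = 0.55·0.2000 + 0.2·0.1500 + 0.85·0.6500; P(genus P) ≈ 0.1588, P(genus Q) ≈ 0.0433, P(genus R) ≈ 0.7978
After 'present': normaliser = 0.45·0.1588 + 0.8·0.0433 + 0.15·0.7978; P(genus P) ≈ 0.3165, P(genus Q) ≈ 0.1535, P(genus R) ≈ 0.5300
After 'absent': normaliser = 0.55·0.3165 + 0.2·0.1535 + 0.85·0.5300; P(genus P) ≈ 0.2657, P(genus Q) ≈ 0.0468, P(genus R) ≈ 0.6875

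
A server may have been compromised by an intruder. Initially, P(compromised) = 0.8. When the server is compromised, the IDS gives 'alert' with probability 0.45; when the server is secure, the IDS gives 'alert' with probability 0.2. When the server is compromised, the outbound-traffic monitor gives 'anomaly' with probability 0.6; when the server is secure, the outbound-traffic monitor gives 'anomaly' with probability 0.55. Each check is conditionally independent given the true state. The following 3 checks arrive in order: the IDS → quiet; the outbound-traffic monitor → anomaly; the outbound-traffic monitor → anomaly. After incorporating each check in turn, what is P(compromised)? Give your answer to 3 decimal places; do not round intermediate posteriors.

After the IDS='quiet': P(compromised) = 0.55·0.8000 / (0.55·0.8000 + 0.8·0.2000) ≈ 0.7333
After the outbound-traffic monitor='anomaly': P(compromised) = 0.6·0.7333 / (0.6·0.7333 + 0.55·0.2667) ≈ 0.7500
After the outbound-traffic monitor='anomaly': P(compromised) = 0.6·0.7500 / (0.6·0.7500 + 0.55·0.2500) ≈ 0.7660

0.766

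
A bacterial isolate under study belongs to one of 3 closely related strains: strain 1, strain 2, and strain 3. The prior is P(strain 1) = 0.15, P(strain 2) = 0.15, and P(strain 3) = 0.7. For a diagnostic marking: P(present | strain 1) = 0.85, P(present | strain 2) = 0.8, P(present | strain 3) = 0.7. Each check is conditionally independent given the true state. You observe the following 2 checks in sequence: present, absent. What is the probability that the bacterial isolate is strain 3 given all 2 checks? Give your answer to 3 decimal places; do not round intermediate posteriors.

After 'present': normaliser = 0.85·0.1500 + 0.8·0.1500 + 0.7·0.7000; P(strain 1) ≈ 0.1729, P(strain 2) ≈ 0.1627, P(strain 3) ≈ 0.6644
After 'absent': normaliser = 0.15·0.1729 + 0.2·0.1627 + 0.3·0.6644; P(strain 1) ≈ 0.1006, P(strain 2) ≈ 0.1262, P(strain 3) ≈ 0.7732

0.773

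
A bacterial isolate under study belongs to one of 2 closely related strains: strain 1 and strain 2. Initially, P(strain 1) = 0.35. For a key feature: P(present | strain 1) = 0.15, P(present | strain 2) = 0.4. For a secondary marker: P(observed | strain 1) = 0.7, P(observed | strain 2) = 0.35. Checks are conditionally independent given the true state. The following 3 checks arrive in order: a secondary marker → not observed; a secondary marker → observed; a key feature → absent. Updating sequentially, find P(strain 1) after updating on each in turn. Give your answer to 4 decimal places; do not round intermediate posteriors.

After a secondary marker='not observed': P(strain 1) = 0.3·0.3500 / (0.3·0.3500 + 0.65·0.6500) ≈ 0.1991
After a secondary marker='observed': P(strain 1) = 0.7·0.1991 / (0.7·0.1991 + 0.35·0.8009) ≈ 0.3320
After a key feature='absent': P(strain 1) = 0.85·0.3320 / (0.85·0.3320 + 0.6·0.6680) ≈ 0.4132

0.4132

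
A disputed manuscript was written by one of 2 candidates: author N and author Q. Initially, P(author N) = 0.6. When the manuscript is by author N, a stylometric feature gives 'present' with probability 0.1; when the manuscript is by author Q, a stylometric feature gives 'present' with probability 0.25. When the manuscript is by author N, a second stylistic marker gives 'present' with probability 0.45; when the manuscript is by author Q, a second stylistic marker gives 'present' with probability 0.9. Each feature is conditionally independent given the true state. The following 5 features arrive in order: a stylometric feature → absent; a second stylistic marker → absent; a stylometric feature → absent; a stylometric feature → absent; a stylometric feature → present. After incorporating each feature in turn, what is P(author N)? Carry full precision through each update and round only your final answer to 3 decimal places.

0.851

After a stylometric feature='absent': P(author N) = 0.9·0.6000 / (0.9·0.6000 + 0.75·0.4000) ≈ 0.6429
After a second stylistic marker='absent': P(author N) = 0.55·0.6429 / (0.55·0.6429 + 0.1·0.3571) ≈ 0.9083
After a stylometric feature='absent': P(author N) = 0.9·0.9083 / (0.9·0.9083 + 0.75·0.0917) ≈ 0.9224
After a stylometric feature='absent': P(author N) = 0.9·0.9224 / (0.9·0.9224 + 0.75·0.0776) ≈ 0.9345
After a stylometric feature='present': P(author N) = 0.1·0.9345 / (0.1·0.9345 + 0.25·0.0655) ≈ 0.8508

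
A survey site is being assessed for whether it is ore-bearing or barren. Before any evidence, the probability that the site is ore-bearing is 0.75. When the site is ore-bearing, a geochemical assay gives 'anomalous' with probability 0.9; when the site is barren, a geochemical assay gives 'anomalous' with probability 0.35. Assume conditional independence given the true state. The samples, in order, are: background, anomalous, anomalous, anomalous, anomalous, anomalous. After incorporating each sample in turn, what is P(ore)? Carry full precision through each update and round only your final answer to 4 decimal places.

Each posterior becomes the prior for the next update.
After 'background': P(ore) = 0.1·0.7500 / (0.1·0.7500 + 0.65·0.2500) ≈ 0.3158
After 'anomalous': P(ore) = 0.9·0.3158 / (0.9·0.3158 + 0.35·0.6842) ≈ 0.5427
After 'anomalous': P(ore) = 0.9·0.5427 / (0.9·0.5427 + 0.35·0.4573) ≈ 0.7532
After 'anomalous': P(ore) = 0.9·0.7532 / (0.9·0.7532 + 0.35·0.2468) ≈ 0.8870
After 'anomalous': P(ore) = 0.9·0.8870 / (0.9·0.8870 + 0.35·0.1130) ≈ 0.9528
After 'anomalous': P(ore) = 0.9·0.9528 / (0.9·0.9528 + 0.35·0.0472) ≈ 0.9811

0.9811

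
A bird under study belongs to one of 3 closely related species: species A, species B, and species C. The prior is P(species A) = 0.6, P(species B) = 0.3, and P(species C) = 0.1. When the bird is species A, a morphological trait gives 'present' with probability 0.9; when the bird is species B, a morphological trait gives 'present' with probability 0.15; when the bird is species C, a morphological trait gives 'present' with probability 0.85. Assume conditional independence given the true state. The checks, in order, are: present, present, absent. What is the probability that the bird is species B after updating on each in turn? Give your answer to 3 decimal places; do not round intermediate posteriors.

0.088

After 'present': normaliser = 0.9·0.6000 + 0.15·0.3000 + 0.85·0.1000; P(species A) ≈ 0.8060, P(species B) ≈ 0.0672, P(species C) ≈ 0.1269
After 'present': normaliser = 0.9·0.8060 + 0.15·0.0672 + 0.85·0.1269; P(species A) ≈ 0.8602, P(species B) ≈ 0.0119, P(species C) ≈ 0.1279
After 'absent': normaliser = 0.1·0.8602 + 0.85·0.0119 + 0.15·0.1279; P(species A) ≈ 0.7457, P(species B) ≈ 0.0880, P(species C) ≈ 0.1663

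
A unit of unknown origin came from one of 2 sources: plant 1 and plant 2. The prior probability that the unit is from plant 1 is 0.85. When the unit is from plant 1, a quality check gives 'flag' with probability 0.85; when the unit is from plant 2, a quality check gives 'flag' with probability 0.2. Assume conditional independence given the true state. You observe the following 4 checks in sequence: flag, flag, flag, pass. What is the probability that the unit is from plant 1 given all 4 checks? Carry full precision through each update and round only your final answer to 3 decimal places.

0.988

After 'flag': P(plant 1) = 0.85·0.8500 / (0.85·0.8500 + 0.2·0.1500) ≈ 0.9601
After 'flag': P(plant 1) = 0.85·0.9601 / (0.85·0.9601 + 0.2·0.0399) ≈ 0.9903
After 'flag': P(plant 1) = 0.85·0.9903 / (0.85·0.9903 + 0.2·0.0097) ≈ 0.9977
After 'pass': P(plant 1) = 0.15·0.9977 / (0.15·0.9977 + 0.8·0.0023) ≈ 0.9879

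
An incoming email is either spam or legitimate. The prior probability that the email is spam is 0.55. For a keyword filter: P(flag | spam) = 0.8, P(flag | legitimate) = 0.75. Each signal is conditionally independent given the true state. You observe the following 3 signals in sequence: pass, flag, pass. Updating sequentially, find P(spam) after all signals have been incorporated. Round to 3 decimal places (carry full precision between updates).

0.455

After 'pass': P(spam) = 0.2·0.5500 / (0.2·0.5500 + 0.25·0.4500) ≈ 0.4944
After 'flag': P(spam) = 0.8·0.4944 / (0.8·0.4944 + 0.75·0.5056) ≈ 0.5105
After 'pass': P(spam) = 0.2·0.5105 / (0.2·0.5105 + 0.25·0.4895) ≈ 0.4549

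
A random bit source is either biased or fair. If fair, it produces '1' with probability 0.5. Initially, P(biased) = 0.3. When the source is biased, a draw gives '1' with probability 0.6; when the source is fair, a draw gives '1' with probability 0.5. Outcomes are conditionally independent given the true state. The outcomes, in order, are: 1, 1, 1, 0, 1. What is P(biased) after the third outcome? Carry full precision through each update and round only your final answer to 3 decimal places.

After '1': P(biased) = 0.6·0.3000 / (0.6·0.3000 + 0.5·0.7000) ≈ 0.3396
After '1': P(biased) = 0.6·0.3396 / (0.6·0.3396 + 0.5·0.6604) ≈ 0.3816
After '1': P(biased) = 0.6·0.3816 / (0.6·0.3816 + 0.5·0.6184) ≈ 0.4255

0.425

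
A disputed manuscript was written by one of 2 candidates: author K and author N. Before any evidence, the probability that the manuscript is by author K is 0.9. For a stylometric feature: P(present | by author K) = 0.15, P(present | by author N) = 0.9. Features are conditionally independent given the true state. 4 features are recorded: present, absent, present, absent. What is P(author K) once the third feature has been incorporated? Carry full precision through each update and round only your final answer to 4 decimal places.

After 'present': P(author K) = 0.15·0.9000 / (0.15·0.9000 + 0.9·0.1000) ≈ 0.6000
After 'absent': P(author K) = 0.85·0.6000 / (0.85·0.6000 + 0.1·0.4000) ≈ 0.9273
After 'present': P(author K) = 0.15·0.9273 / (0.15·0.9273 + 0.9·0.0727) ≈ 0.6800

0.6800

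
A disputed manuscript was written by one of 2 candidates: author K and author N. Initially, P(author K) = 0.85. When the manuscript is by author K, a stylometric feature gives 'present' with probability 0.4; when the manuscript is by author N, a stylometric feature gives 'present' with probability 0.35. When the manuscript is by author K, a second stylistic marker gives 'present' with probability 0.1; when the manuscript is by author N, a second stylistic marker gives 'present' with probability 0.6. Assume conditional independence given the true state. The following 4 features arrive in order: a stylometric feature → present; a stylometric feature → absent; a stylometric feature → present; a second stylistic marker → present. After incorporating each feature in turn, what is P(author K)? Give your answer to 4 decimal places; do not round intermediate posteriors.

After a stylometric feature='present': P(author K) = 0.4·0.8500 / (0.4·0.8500 + 0.35·0.1500) ≈ 0.8662
After a stylometric feature='absent': P(author K) = 0.6·0.8662 / (0.6·0.8662 + 0.65·0.1338) ≈ 0.8567
After a stylometric feature='present': P(author K) = 0.4·0.8567 / (0.4·0.8567 + 0.35·0.1433) ≈ 0.8723
After a second stylistic marker='present': P(author K) = 0.1·0.8723 / (0.1·0.8723 + 0.6·0.1277) ≈ 0.5324

0.5324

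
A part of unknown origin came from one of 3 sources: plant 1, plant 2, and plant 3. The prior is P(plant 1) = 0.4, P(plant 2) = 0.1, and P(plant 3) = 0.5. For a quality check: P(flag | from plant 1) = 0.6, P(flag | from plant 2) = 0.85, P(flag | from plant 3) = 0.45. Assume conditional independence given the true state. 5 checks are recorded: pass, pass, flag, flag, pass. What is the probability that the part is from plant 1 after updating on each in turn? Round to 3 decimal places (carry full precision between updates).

After 'pass': normaliser = 0.4·0.4000 + 0.15·0.1000 + 0.55·0.5000; P(plant 1) ≈ 0.3556, P(plant 2) ≈ 0.0333, P(plant 3) ≈ 0.6111
After 'pass': normaliser = 0.4·0.3556 + 0.15·0.0333 + 0.55·0.6111; P(plant 1) ≈ 0.2943, P(plant 2) ≈ 0.0103, P(plant 3) ≈ 0.6954
After 'flag': normaliser = 0.6·0.2943 + 0.85·0.0103 + 0.45·0.6954; P(plant 1) ≈ 0.3543, P(plant 2) ≈ 0.0176, P(plant 3) ≈ 0.6280
After 'flag': normaliser = 0.6·0.3543 + 0.85·0.0176 + 0.45·0.6280; P(plant 1) ≈ 0.4167, P(plant 2) ≈ 0.0294, P(plant 3) ≈ 0.5539
After 'pass': normaliser = 0.4·0.4167 + 0.15·0.0294 + 0.55·0.5539; P(plant 1) ≈ 0.3503, P(plant 2) ≈ 0.0093, P(plant 3) ≈ 0.6404

0.350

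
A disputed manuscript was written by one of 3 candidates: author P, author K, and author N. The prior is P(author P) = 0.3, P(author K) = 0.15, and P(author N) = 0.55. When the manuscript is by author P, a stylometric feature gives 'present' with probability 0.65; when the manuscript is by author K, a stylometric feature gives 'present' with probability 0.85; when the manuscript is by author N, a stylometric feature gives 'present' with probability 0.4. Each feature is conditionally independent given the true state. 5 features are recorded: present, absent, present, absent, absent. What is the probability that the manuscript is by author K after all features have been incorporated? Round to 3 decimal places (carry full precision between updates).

0.015

Each posterior becomes the prior for the next update.
After 'present': normaliser = 0.65·0.3000 + 0.85·0.1500 + 0.4·0.5500; P(author P) ≈ 0.3594, P(author K) ≈ 0.2350, P(author N) ≈ 0.4055
After 'absent': normaliser = 0.35·0.3594 + 0.15·0.2350 + 0.6·0.4055; P(author P) ≈ 0.3111, P(author K) ≈ 0.0872, P(author N) ≈ 0.6017
After 'present': normaliser = 0.65·0.3111 + 0.85·0.0872 + 0.4·0.6017; P(author P) ≈ 0.3911, P(author K) ≈ 0.1433, P(author N) ≈ 0.4655
After 'absent': normaliser = 0.35·0.3911 + 0.15·0.1433 + 0.6·0.4655; P(author P) ≈ 0.3128, P(author K) ≈ 0.0491, P(author N) ≈ 0.6381
After 'absent': normaliser = 0.35·0.3128 + 0.15·0.0491 + 0.6·0.6381; P(author P) ≈ 0.2191, P(author K) ≈ 0.0147, P(author N) ≈ 0.7662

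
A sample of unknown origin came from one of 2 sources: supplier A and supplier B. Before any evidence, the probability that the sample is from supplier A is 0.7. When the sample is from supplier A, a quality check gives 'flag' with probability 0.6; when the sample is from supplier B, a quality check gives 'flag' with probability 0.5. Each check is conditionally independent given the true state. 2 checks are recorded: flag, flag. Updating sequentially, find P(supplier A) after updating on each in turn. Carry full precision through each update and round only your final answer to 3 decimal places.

Each posterior becomes the prior for the next update.
After 'flag': P(supplier A) = 0.6·0.7000 / (0.6·0.7000 + 0.5·0.3000) ≈ 0.7368
After 'flag': P(supplier A) = 0.6·0.7368 / (0.6·0.7368 + 0.5·0.2632) ≈ 0.7706

0.771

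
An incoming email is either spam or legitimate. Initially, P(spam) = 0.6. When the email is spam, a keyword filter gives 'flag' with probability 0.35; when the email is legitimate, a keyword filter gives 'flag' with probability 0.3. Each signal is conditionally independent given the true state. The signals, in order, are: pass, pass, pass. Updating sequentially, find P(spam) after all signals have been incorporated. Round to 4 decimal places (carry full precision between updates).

0.5457

Apply Bayes' rule sequentially, carrying P(spam) forward.
After 'pass': P(spam) = 0.65·0.6000 / (0.65·0.6000 + 0.7·0.4000) ≈ 0.5821
After 'pass': P(spam) = 0.65·0.5821 / (0.65·0.5821 + 0.7·0.4179) ≈ 0.5640
After 'pass': P(spam) = 0.65·0.5640 / (0.65·0.5640 + 0.7·0.4360) ≈ 0.5457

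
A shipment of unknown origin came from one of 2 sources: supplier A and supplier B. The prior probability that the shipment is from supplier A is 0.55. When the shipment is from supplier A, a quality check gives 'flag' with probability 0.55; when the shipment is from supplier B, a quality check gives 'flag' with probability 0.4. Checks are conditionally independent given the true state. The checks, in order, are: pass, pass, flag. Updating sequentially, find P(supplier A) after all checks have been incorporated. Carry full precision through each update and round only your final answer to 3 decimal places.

0.486

After 'pass': P(supplier A) = 0.45·0.5500 / (0.45·0.5500 + 0.6·0.4500) ≈ 0.4783
After 'pass': P(supplier A) = 0.45·0.4783 / (0.45·0.4783 + 0.6·0.5217) ≈ 0.4074
After 'flag': P(supplier A) = 0.55·0.4074 / (0.55·0.4074 + 0.4·0.5926) ≈ 0.4859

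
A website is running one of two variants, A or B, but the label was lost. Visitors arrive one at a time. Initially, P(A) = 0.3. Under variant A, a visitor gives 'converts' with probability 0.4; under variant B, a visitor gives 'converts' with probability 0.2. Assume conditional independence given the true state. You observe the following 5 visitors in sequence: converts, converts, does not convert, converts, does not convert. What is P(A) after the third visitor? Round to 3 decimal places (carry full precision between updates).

0.563

After 'converts': P(A) = 0.4·0.3000 / (0.4·0.3000 + 0.2·0.7000) ≈ 0.4615
After 'converts': P(A) = 0.4·0.4615 / (0.4·0.4615 + 0.2·0.5385) ≈ 0.6316
After 'does not convert': P(A) = 0.6·0.6316 / (0.6·0.6316 + 0.8·0.3684) ≈ 0.5625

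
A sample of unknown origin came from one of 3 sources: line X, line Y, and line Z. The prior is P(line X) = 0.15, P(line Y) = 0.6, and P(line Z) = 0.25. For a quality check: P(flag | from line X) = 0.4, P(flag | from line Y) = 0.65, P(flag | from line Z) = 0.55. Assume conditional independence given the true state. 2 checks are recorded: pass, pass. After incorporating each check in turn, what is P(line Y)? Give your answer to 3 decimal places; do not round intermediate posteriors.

After 'pass': normaliser = 0.6·0.1500 + 0.35·0.6000 + 0.45·0.2500; P(line X) ≈ 0.2182, P(line Y) ≈ 0.5091, P(line Z) ≈ 0.2727
After 'pass': normaliser = 0.6·0.2182 + 0.35·0.5091 + 0.45·0.2727; P(line X) ≈ 0.3032, P(line Y) ≈ 0.4126, P(line Z) ≈ 0.2842

0.413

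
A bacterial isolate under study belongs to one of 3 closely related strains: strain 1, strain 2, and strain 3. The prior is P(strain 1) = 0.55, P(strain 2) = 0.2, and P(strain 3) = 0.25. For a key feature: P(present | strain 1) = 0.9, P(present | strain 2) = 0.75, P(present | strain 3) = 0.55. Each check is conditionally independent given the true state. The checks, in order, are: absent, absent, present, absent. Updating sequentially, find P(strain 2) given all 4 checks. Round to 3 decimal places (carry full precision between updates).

After 'absent': normaliser = 0.1·0.5500 + 0.25·0.2000 + 0.45·0.2500; P(strain 1) ≈ 0.2529, P(strain 2) ≈ 0.2299, P(strain 3) ≈ 0.5172
After 'absent': normaliser = 0.1·0.2529 + 0.25·0.2299 + 0.45·0.5172; P(strain 1) ≈ 0.0801, P(strain 2) ≈ 0.1821, P(strain 3) ≈ 0.7377
After 'present': normaliser = 0.9·0.0801 + 0.75·0.1821 + 0.55·0.7377; P(strain 1) ≈ 0.1174, P(strain 2) ≈ 0.2223, P(strain 3) ≈ 0.6603
After 'absent': normaliser = 0.1·0.1174 + 0.25·0.2223 + 0.45·0.6603; P(strain 1) ≈ 0.0322, P(strain 2) ≈ 0.1525, P(strain 3) ≈ 0.8153

0.153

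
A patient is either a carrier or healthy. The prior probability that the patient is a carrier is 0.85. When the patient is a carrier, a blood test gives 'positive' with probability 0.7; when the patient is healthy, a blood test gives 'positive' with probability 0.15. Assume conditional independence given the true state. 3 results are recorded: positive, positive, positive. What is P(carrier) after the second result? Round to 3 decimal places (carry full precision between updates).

Each posterior becomes the prior for the next update.
After 'positive': P(carrier) = 0.7·0.8500 / (0.7·0.8500 + 0.15·0.1500) ≈ 0.9636
After 'positive': P(carrier) = 0.7·0.9636 / (0.7·0.9636 + 0.15·0.0364) ≈ 0.9920

0.992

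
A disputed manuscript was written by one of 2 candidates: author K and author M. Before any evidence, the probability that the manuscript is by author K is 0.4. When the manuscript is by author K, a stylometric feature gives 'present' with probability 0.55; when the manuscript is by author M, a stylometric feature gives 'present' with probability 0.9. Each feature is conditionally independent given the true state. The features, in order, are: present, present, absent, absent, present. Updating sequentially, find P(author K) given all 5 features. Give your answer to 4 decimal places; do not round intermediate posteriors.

0.7550

After 'present': P(author K) = 0.55·0.4000 / (0.55·0.4000 + 0.9·0.6000) ≈ 0.2895
After 'present': P(author K) = 0.55·0.2895 / (0.55·0.2895 + 0.9·0.7105) ≈ 0.1993
After 'absent': P(author K) = 0.45·0.1993 / (0.45·0.1993 + 0.1·0.8007) ≈ 0.5284
After 'absent': P(author K) = 0.45·0.5284 / (0.45·0.5284 + 0.1·0.4716) ≈ 0.8345
After 'present': P(author K) = 0.55·0.8345 / (0.55·0.8345 + 0.9·0.1655) ≈ 0.7550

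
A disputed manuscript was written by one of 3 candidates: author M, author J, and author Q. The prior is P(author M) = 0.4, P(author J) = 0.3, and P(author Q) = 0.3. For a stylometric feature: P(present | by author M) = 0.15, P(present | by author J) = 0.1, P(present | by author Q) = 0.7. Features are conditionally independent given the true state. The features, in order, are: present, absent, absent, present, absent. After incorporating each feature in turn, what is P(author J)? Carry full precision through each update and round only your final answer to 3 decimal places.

After 'present': normaliser = 0.15·0.4000 + 0.1·0.3000 + 0.7·0.3000; P(author M) ≈ 0.2000, P(author J) ≈ 0.1000, P(author Q) ≈ 0.7000
After 'absent': normaliser = 0.85·0.2000 + 0.9·0.1000 + 0.3·0.7000; P(author M) ≈ 0.3617, P(author J) ≈ 0.1915, P(author Q) ≈ 0.4468
After 'absent': normaliser = 0.85·0.3617 + 0.9·0.1915 + 0.3·0.4468; P(author M) ≈ 0.5009, P(author J) ≈ 0.2808, P(author Q) ≈ 0.2184
After 'present': normaliser = 0.15·0.5009 + 0.1·0.2808 + 0.7·0.2184; P(author M) ≈ 0.2934, P(author J) ≈ 0.1096, P(author Q) ≈ 0.5970
After 'absent': normaliser = 0.85·0.2934 + 0.9·0.1096 + 0.3·0.5970; P(author M) ≈ 0.4731, P(author J) ≈ 0.1872, P(author Q) ≈ 0.3397

0.187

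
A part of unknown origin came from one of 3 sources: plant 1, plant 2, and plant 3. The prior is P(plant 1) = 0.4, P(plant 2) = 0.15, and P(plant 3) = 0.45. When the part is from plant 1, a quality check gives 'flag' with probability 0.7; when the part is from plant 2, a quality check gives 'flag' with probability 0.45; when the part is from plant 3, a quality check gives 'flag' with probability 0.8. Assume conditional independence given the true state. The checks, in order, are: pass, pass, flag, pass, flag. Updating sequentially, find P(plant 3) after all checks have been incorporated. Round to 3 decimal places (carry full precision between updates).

0.182

After 'pass': normaliser = 0.3·0.4000 + 0.55·0.1500 + 0.2·0.4500; P(plant 1) ≈ 0.4103, P(plant 2) ≈ 0.2821, P(plant 3) ≈ 0.3077
After 'pass': normaliser = 0.3·0.4103 + 0.55·0.2821 + 0.2·0.3077; P(plant 1) ≈ 0.3623, P(plant 2) ≈ 0.4566, P(plant 3) ≈ 0.1811
After 'flag': normaliser = 0.7·0.3623 + 0.45·0.4566 + 0.8·0.1811; P(plant 1) ≈ 0.4199, P(plant 2) ≈ 0.3402, P(plant 3) ≈ 0.2399
After 'pass': normaliser = 0.3·0.4199 + 0.55·0.3402 + 0.2·0.2399; P(plant 1) ≈ 0.3489, P(plant 2) ≈ 0.5182, P(plant 3) ≈ 0.1329
After 'flag': normaliser = 0.7·0.3489 + 0.45·0.5182 + 0.8·0.1329; P(plant 1) ≈ 0.4184, P(plant 2) ≈ 0.3995, P(plant 3) ≈ 0.1821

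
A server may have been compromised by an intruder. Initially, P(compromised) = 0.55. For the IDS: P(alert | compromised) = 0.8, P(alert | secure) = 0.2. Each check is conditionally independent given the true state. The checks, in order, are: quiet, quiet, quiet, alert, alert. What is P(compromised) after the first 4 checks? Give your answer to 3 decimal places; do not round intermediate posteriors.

0.071

After 'quiet': P(compromised) = 0.2·0.5500 / (0.2·0.5500 + 0.8·0.4500) ≈ 0.2340
After 'quiet': P(compromised) = 0.2·0.2340 / (0.2·0.2340 + 0.8·0.7660) ≈ 0.0710
After 'quiet': P(compromised) = 0.2·0.0710 / (0.2·0.0710 + 0.8·0.9290) ≈ 0.0187
After 'alert': P(compromised) = 0.8·0.0187 / (0.8·0.0187 + 0.2·0.9813) ≈ 0.0710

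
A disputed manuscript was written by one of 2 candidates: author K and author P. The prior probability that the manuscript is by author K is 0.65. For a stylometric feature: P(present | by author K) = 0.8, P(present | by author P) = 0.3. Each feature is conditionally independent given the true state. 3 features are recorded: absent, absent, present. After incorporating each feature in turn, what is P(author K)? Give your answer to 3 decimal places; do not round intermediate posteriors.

0.288

After 'absent': P(author K) = 0.2·0.6500 / (0.2·0.6500 + 0.7·0.3500) ≈ 0.3467
After 'absent': P(author K) = 0.2·0.3467 / (0.2·0.3467 + 0.7·0.6533) ≈ 0.1316
After 'present': P(author K) = 0.8·0.1316 / (0.8·0.1316 + 0.3·0.8684) ≈ 0.2879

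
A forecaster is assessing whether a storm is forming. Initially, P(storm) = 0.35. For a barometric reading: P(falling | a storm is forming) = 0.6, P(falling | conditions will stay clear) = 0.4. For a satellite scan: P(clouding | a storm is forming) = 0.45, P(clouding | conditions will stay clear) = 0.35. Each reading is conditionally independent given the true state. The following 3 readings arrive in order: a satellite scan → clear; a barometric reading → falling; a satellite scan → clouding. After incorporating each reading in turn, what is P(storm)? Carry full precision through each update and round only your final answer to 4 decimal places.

0.4677

After a satellite scan='clear': P(storm) = 0.55·0.3500 / (0.55·0.3500 + 0.65·0.6500) ≈ 0.3130
After a barometric reading='falling': P(storm) = 0.6·0.3130 / (0.6·0.3130 + 0.4·0.6870) ≈ 0.4060
After a satellite scan='clouding': P(storm) = 0.45·0.4060 / (0.45·0.4060 + 0.35·0.5940) ≈ 0.4677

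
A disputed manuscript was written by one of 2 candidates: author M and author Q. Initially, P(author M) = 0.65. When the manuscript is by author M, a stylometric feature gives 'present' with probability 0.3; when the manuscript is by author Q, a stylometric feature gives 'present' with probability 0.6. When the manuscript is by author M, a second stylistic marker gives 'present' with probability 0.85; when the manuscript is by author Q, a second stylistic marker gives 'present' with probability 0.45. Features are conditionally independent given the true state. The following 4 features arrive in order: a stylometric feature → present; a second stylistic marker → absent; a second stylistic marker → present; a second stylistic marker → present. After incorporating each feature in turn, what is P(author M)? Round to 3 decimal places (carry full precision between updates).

0.475

After a stylometric feature='present': P(author M) = 0.3·0.6500 / (0.3·0.6500 + 0.6·0.3500) ≈ 0.4815
After a second stylistic marker='absent': P(author M) = 0.15·0.4815 / (0.15·0.4815 + 0.55·0.5185) ≈ 0.2021
After a second stylistic marker='present': P(author M) = 0.85·0.2021 / (0.85·0.2021 + 0.45·0.7979) ≈ 0.3236
After a second stylistic marker='present': P(author M) = 0.85·0.3236 / (0.85·0.3236 + 0.45·0.6764) ≈ 0.4747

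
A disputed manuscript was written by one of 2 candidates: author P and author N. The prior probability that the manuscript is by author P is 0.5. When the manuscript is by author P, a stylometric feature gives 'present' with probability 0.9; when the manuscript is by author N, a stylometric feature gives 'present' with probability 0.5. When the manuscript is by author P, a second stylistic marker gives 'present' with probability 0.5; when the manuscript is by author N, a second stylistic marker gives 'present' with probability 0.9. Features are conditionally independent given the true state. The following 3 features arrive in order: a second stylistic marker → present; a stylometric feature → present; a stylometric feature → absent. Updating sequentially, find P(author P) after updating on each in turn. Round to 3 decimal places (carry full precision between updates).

0.167

After a second stylistic marker='present': P(author P) = 0.5·0.5000 / (0.5·0.5000 + 0.9·0.5000) ≈ 0.3571
After a stylometric feature='present': P(author P) = 0.9·0.3571 / (0.9·0.3571 + 0.5·0.6429) ≈ 0.5000
After a stylometric feature='absent': P(author P) = 0.1·0.5000 / (0.1·0.5000 + 0.5·0.5000) ≈ 0.1667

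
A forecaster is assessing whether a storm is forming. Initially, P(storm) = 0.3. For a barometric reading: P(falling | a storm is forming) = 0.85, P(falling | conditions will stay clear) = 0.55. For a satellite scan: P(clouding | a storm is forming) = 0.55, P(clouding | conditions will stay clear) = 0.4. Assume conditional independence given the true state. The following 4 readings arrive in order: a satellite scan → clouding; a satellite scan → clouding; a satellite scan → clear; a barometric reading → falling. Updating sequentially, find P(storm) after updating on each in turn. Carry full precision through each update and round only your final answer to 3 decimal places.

0.484

Each posterior becomes the prior for the next update.
After a satellite scan='clouding': P(storm) = 0.55·0.3000 / (0.55·0.3000 + 0.4·0.7000) ≈ 0.3708
After a satellite scan='clouding': P(storm) = 0.55·0.3708 / (0.55·0.3708 + 0.4·0.6292) ≈ 0.4476
After a satellite scan='clear': P(storm) = 0.45·0.4476 / (0.45·0.4476 + 0.6·0.5524) ≈ 0.3780
After a barometric reading='falling': P(storm) = 0.85·0.3780 / (0.85·0.3780 + 0.55·0.6220) ≈ 0.4843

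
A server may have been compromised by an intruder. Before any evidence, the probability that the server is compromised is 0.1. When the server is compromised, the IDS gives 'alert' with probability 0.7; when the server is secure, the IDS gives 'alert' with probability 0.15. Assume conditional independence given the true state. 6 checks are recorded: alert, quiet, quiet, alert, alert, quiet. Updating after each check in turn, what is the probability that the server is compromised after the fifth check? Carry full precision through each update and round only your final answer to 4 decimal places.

0.5845

After 'alert': P(compromised) = 0.7·0.1000 / (0.7·0.1000 + 0.15·0.9000) ≈ 0.3415
After 'quiet': P(compromised) = 0.3·0.3415 / (0.3·0.3415 + 0.85·0.6585) ≈ 0.1547
After 'quiet': P(compromised) = 0.3·0.1547 / (0.3·0.1547 + 0.85·0.8453) ≈ 0.0607
After 'alert': P(compromised) = 0.7·0.0607 / (0.7·0.0607 + 0.15·0.9393) ≈ 0.2316
After 'alert': P(compromised) = 0.7·0.2316 / (0.7·0.2316 + 0.15·0.7684) ≈ 0.5845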